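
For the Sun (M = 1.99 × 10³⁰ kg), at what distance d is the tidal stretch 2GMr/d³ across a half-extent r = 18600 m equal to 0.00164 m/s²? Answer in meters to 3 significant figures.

1.44 × 10⁹ m

2GMr/d³ = a_tidal  ⇒  d = (2GMr / a_tidal)^(1/3)
d = (2 × 6.674×10⁻¹¹ × (1.99 × 10³⁰) × (18600) / (0.00164))^(1/3)
  = 1.44 × 10⁹ m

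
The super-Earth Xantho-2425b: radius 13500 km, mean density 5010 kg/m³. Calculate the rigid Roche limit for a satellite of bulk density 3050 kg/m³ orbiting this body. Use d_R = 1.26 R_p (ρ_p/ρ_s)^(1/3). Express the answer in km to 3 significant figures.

20100 km

d_R = 1.26 × 13500 km × (5010/3050)^(1/3)
    = 20100 km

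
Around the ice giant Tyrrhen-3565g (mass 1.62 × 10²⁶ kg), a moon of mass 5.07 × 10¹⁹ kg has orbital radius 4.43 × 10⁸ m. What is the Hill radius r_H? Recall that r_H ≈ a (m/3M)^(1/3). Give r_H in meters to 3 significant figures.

r_H ≈ a (m/3M)^(1/3)
    = (4.43 × 10⁸) × (5.07 × 10¹⁹ / (3 × 1.62 × 10²⁶))^(1/3)
    = 2.09 × 10⁶ m

2.09 × 10⁶ m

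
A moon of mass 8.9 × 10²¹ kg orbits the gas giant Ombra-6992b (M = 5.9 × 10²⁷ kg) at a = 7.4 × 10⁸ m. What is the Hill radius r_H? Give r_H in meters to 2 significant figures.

5.9 × 10⁶ m

r_H ≈ a (m/3M)^(1/3)
    = (7.4 × 10⁸) × (8.9 × 10²¹ / (3 × 5.9 × 10²⁷))^(1/3)
    = 5.9 × 10⁶ m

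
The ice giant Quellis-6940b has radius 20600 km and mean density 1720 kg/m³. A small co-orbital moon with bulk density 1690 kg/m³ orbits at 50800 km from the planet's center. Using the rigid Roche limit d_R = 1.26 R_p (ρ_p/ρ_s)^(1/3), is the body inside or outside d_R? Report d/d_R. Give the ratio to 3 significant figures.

outside; d/d_R ≈ 1.95

d_R = 1.26 × (20600 km) × (1720/1690)^(1/3) = 26110 km
d/d_R = (50800) / (26110) = 1.95
Since d/d_R > 1, the body is outside the Roche limit.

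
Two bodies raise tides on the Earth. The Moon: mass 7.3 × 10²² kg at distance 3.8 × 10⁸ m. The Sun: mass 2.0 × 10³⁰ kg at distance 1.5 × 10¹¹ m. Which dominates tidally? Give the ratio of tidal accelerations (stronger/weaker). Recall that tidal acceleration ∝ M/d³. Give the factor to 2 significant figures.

Tidal acceleration ∝ M/d³, so compare M/d³ for each.
The Moon: (7.3 × 10²²) / (3.8 × 10⁸)³ = 1.330 × 10⁻³
The Sun: (2.0 × 10³⁰) / (1.5 × 10¹¹)³ = 5.926 × 10⁻⁴
Ratio (larger/smaller) = 2.2

The Moon, by a factor of ≈ 2.2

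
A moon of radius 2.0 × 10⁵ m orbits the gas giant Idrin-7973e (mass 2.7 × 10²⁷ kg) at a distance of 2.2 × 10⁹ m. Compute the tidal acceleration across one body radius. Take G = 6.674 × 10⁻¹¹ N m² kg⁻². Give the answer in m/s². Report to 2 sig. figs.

6.8 × 10⁻⁶ m/s²

Δg = 2GMr/d³
   = 2 × (6.674 × 10⁻¹¹) × (2.7 × 10²⁷) × (2.0 × 10⁵) / (2.2 × 10⁹)³
   = 6.8 × 10⁻⁶ m/s²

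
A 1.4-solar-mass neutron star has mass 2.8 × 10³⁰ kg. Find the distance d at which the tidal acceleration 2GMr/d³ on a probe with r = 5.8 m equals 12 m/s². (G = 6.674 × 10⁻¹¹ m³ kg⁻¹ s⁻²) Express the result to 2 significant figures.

2GMr/d³ = a_tidal  ⇒  d = (2GMr / a_tidal)^(1/3)
d = (2 × 6.674×10⁻¹¹ × (2.8 × 10³⁰) × (5.8) / (12))^(1/3)
  = 5.7 × 10⁶ m

5.7 × 10⁶ m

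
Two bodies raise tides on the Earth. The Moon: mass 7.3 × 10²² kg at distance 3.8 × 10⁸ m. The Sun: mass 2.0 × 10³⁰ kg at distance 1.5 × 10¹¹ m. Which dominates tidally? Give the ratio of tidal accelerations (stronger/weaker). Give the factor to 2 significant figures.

Tidal stretch scales as M/d³; compute that for each body.
The Moon: (7.3 × 10²²) / (3.8 × 10⁸)³ = 1.330 × 10⁻³
The Sun: (2.0 × 10³⁰) / (1.5 × 10¹¹)³ = 5.926 × 10⁻⁴
Ratio (larger/smaller) = 2.2

The Moon, by a factor of ≈ 2.2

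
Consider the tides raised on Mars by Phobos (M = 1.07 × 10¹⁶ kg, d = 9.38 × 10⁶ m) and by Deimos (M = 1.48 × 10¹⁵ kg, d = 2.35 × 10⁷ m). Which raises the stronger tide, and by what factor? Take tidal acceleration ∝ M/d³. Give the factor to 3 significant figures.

Phobos, by a factor of ≈ 114

Compare M/d³ for the two perturbers:
Phobos: (1.07 × 10¹⁶) / (9.38 × 10⁶)³ = 1.297 × 10⁻⁵
Deimos: (1.48 × 10¹⁵) / (2.35 × 10⁷)³ = 1.140 × 10⁻⁷
Ratio (larger/smaller) = 114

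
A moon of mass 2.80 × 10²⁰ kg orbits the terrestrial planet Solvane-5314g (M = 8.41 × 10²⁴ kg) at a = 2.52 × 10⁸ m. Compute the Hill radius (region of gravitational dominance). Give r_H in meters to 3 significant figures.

r_H ≈ a (m/3M)^(1/3)
    = (2.52 × 10⁸) × (2.80 × 10²⁰ / (3 × 8.41 × 10²⁴))^(1/3)
    = 5.62 × 10⁶ m

5.62 × 10⁶ m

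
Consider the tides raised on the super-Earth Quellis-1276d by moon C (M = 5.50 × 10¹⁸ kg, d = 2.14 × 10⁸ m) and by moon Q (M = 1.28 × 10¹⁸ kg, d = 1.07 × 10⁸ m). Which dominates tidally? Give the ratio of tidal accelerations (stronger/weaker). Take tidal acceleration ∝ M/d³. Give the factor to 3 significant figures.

Moon Q, by a factor of ≈ 1.86

Tidal acceleration ∝ M/d³, so compare M/d³ for each.
Moon C: (5.50 × 10¹⁸) / (2.14 × 10⁸)³ = 5.612 × 10⁻⁷
Moon Q: (1.28 × 10¹⁸) / (1.07 × 10⁸)³ = 1.045 × 10⁻⁶
Ratio (larger/smaller) = 1.86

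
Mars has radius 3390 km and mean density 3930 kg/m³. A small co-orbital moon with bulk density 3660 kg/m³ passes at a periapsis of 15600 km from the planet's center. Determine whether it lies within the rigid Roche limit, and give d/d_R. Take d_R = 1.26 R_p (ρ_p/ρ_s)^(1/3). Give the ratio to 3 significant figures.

d_R = 1.26 × (3390 km) × (3930/3660)^(1/3) = 4374 km
d/d_R = (15600) / (4374) = 3.57
Since d/d_R > 1, the body is outside the Roche limit.

outside; d/d_R ≈ 3.57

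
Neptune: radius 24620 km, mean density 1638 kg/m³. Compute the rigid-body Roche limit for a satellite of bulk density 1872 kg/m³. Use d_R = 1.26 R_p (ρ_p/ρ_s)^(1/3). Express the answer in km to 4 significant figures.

d_R = 1.26 × 24620 km × (1638/1872)^(1/3)
    = 29670 km

29670 km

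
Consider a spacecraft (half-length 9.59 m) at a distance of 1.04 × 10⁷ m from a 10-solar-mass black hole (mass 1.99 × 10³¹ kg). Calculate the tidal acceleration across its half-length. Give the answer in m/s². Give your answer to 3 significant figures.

2.26 × 10¹ m/s²

The tidal stretch is the gradient of GM/d² times the body's extent r, hence the 1/d³ dependence.
Δa = 2GMr/d³
   = 2 × (6.674 × 10⁻¹¹) × (1.99 × 10³¹) × (9.59) / (1.04 × 10⁷)³
   = 2.26 × 10¹ m/s²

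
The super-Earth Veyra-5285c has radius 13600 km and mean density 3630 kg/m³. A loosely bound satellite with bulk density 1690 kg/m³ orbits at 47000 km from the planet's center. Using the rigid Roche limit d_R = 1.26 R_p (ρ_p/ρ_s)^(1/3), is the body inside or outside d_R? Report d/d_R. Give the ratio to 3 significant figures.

outside; d/d_R ≈ 2.13

d_R = 1.26 × (13600 km) × (3630/1690)^(1/3) = 22110 km
d/d_R = (47000) / (22110) = 2.13
Since d/d_R > 1, the body is outside the Roche limit.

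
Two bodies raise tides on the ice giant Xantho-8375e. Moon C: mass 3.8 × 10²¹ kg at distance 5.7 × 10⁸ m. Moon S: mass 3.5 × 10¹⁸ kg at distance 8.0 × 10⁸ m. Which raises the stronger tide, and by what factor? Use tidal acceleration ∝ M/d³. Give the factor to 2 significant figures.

Tidal acceleration ∝ M/d³, so compare M/d³ for each.
Moon C: (3.8 × 10²¹) / (5.7 × 10⁸)³ = 2.052 × 10⁻⁵
Moon S: (3.5 × 10¹⁸) / (8.0 × 10⁸)³ = 6.836 × 10⁻⁹
Ratio (larger/smaller) = 3000

Moon C, by a factor of ≈ 3000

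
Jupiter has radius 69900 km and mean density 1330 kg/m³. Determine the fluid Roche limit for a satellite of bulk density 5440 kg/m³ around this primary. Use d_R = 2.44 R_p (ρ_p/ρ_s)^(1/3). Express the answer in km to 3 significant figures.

d_R = 2.44 × 69900 km × (1330/5440)^(1/3)
    = 1.07 × 10⁵ km

1.07 × 10⁵ km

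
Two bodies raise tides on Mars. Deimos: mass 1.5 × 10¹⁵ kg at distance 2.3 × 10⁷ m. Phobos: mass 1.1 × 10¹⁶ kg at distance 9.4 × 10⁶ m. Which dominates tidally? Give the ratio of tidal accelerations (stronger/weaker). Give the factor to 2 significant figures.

Compare M/d³ for the two perturbers:
Deimos: (1.5 × 10¹⁵) / (2.3 × 10⁷)³ = 1.233 × 10⁻⁷
Phobos: (1.1 × 10¹⁶) / (9.4 × 10⁶)³ = 1.324 × 10⁻⁵
Ratio (larger/smaller) = 110

Phobos, by a factor of ≈ 110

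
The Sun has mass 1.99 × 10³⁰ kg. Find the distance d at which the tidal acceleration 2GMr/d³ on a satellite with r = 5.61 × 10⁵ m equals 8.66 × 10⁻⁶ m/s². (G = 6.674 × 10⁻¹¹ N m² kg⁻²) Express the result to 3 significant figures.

2GMr/d³ = a_tidal  ⇒  d = (2GMr / a_tidal)^(1/3)
d = (2 × 6.674×10⁻¹¹ × (1.99 × 10³⁰) × (5.61 × 10⁵) / (8.66 × 10⁻⁶))^(1/3)
  = 2.58 × 10¹⁰ m

2.58 × 10¹⁰ m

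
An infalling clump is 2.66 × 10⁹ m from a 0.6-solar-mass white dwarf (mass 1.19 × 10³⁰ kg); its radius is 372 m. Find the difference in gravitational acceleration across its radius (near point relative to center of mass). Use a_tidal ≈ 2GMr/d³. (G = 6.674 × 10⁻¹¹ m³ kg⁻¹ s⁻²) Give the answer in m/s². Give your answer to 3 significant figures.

3.14 × 10⁻⁶ m/s²

Δg = 2GMr/d³
   = 2 × (6.674 × 10⁻¹¹) × (1.19 × 10³⁰) × (372) / (2.66 × 10⁹)³
   = 3.14 × 10⁻⁶ m/s²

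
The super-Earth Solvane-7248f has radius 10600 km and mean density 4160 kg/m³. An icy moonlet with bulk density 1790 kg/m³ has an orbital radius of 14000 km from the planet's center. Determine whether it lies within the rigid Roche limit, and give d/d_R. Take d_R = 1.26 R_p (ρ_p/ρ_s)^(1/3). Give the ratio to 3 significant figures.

inside; d/d_R ≈ 0.791

d_R = 1.26 × (10600 km) × (4160/1790)^(1/3) = 17690 km
d/d_R = (14000) / (17690) = 0.791
Since d/d_R < 1, the body is inside the Roche limit.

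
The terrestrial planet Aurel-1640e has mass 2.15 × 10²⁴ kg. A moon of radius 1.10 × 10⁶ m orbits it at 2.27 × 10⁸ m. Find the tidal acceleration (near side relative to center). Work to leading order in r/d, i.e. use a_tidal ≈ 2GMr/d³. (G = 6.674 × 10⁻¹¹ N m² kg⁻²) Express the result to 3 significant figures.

a_tidal = 2GMr/d³
        = 2 × (6.674 × 10⁻¹¹) × (2.15 × 10²⁴) × (1.10 × 10⁶) / (2.27 × 10⁸)³
        = 2.70 × 10⁻⁵ m/s²

2.70 × 10⁻⁵ m/s²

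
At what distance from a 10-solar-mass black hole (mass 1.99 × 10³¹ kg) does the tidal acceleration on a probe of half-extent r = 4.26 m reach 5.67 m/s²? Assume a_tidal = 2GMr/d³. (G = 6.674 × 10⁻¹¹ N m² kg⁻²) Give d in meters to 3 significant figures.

1.26 × 10⁷ m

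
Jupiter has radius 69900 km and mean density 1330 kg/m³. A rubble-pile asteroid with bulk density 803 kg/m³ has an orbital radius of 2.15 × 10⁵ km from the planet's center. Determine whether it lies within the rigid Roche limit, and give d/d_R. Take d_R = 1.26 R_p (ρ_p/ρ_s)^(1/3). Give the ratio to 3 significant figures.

outside; d/d_R ≈ 2.06

d_R = 1.26 × (69900 km) × (1330/803)^(1/3) = 1.042 × 10⁵ km
d/d_R = (2.15 × 10⁵) / (1.042 × 10⁵) = 2.06
Since d/d_R > 1, the body is outside the Roche limit.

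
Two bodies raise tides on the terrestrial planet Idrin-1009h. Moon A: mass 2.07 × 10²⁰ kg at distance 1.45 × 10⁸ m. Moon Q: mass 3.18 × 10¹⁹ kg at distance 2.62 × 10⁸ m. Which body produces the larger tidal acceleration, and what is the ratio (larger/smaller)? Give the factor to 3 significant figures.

Moon A, by a factor of ≈ 38.4

Tidal acceleration ∝ M/d³, so compare M/d³ for each.
Moon A: (2.07 × 10²⁰) / (1.45 × 10⁸)³ = 6.790 × 10⁻⁵
Moon Q: (3.18 × 10¹⁹) / (2.62 × 10⁸)³ = 1.768 × 10⁻⁶
Ratio (larger/smaller) = 38.4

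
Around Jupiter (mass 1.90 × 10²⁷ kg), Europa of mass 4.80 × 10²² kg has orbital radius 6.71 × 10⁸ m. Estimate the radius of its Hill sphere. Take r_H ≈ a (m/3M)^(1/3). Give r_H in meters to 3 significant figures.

1.37 × 10⁷ m

r_H ≈ a (m/3M)^(1/3)
    = (6.71 × 10⁸) × (4.80 × 10²² / (3 × 1.90 × 10²⁷))^(1/3)
    = 1.37 × 10⁷ m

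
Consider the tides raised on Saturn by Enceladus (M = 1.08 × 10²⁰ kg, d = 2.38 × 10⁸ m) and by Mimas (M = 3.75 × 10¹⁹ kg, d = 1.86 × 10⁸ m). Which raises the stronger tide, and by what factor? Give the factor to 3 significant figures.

Enceladus, by a factor of ≈ 1.37

Compare M/d³ for the two perturbers:
Enceladus: (1.08 × 10²⁰) / (2.38 × 10⁸)³ = 8.011 × 10⁻⁶
Mimas: (3.75 × 10¹⁹) / (1.86 × 10⁸)³ = 5.828 × 10⁻⁶
Ratio (larger/smaller) = 1.37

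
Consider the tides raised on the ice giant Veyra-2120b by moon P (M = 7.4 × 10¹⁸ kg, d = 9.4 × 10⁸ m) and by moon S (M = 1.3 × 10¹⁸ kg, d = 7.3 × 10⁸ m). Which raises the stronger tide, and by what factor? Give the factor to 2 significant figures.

Tidal stretch scales as M/d³; compute that for each body.
Moon P: (7.4 × 10¹⁸) / (9.4 × 10⁸)³ = 8.909 × 10⁻⁹
Moon S: (1.3 × 10¹⁸) / (7.3 × 10⁸)³ = 3.342 × 10⁻⁹
Ratio (larger/smaller) = 2.7

Moon P, by a factor of ≈ 2.7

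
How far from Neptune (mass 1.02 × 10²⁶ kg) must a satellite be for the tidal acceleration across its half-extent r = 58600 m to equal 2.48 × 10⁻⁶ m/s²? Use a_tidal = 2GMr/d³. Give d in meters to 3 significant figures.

6.85 × 10⁸ m

2GMr/d³ = a_tidal  ⇒  d = (2GMr / a_tidal)^(1/3)
d = (2 × 6.674×10⁻¹¹ × (1.02 × 10²⁶) × (58600) / (2.48 × 10⁻⁶))^(1/3)
  = 6.85 × 10⁸ m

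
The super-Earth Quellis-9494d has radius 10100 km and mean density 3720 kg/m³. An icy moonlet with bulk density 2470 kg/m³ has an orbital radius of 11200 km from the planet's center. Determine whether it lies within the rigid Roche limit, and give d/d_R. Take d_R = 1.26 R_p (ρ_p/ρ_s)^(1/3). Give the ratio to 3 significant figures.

d_R = 1.26 × (10100 km) × (3720/2470)^(1/3) = 14590 km
d/d_R = (11200) / (14590) = 0.768
Since d/d_R < 1, the body is inside the Roche limit.

inside; d/d_R ≈ 0.768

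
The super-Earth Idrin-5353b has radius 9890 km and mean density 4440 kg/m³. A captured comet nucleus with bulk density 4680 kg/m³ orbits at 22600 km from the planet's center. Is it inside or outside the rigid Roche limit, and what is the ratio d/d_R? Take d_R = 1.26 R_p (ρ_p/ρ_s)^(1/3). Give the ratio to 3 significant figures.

d_R = 1.26 × (9890 km) × (4440/4680)^(1/3) = 12240 km
d/d_R = (22600) / (12240) = 1.85
Since d/d_R > 1, the body is outside the Roche limit.

outside; d/d_R ≈ 1.85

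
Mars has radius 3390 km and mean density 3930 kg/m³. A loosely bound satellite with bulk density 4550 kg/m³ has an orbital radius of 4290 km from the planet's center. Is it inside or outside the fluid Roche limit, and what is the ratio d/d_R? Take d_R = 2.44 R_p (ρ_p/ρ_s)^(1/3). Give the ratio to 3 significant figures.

d_R = 2.44 × (3390 km) × (3930/4550)^(1/3) = 7877 km
d/d_R = (4290) / (7877) = 0.545
Since d/d_R < 1, the body is inside the Roche limit.

inside; d/d_R ≈ 0.545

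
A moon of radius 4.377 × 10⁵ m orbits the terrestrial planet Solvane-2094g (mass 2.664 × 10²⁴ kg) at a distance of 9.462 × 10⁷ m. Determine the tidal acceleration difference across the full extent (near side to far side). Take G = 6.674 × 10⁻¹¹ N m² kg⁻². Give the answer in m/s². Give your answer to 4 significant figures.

3.675 × 10⁻⁴ m/s²

Δg = 4GMr/d³
   = 4 × (6.674 × 10⁻¹¹) × (2.664 × 10²⁴) × (4.377 × 10⁵) / (9.462 × 10⁷)³
   = 3.675 × 10⁻⁴ m/s²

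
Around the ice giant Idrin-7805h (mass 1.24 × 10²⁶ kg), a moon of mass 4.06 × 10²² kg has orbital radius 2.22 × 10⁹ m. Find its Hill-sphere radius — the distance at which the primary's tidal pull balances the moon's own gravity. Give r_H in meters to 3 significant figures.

r_H ≈ a (m/3M)^(1/3)
    = (2.22 × 10⁹) × (4.06 × 10²² / (3 × 1.24 × 10²⁶))^(1/3)
    = 1.06 × 10⁸ m

1.06 × 10⁸ m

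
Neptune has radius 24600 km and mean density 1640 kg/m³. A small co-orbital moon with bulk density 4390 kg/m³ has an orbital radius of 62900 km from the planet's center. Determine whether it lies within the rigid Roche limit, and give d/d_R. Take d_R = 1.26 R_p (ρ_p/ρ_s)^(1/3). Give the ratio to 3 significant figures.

outside; d/d_R ≈ 2.82

d_R = 1.26 × (24600 km) × (1640/4390)^(1/3) = 22320 km
d/d_R = (62900) / (22320) = 2.82
Since d/d_R > 1, the body is outside the Roche limit.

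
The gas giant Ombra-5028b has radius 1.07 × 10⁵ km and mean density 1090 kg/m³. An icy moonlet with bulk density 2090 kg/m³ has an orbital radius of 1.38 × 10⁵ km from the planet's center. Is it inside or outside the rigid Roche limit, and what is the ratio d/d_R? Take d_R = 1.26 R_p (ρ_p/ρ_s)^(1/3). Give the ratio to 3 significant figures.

d_R = 1.26 × (1.07 × 10⁵ km) × (1090/2090)^(1/3) = 1.085 × 10⁵ km
d/d_R = (1.38 × 10⁵) / (1.085 × 10⁵) = 1.27
Since d/d_R > 1, the body is outside the Roche limit.

outside; d/d_R ≈ 1.27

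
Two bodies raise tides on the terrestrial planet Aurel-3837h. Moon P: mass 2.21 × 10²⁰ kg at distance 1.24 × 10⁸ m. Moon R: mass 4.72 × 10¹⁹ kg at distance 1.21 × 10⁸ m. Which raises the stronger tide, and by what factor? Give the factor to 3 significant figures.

Moon P, by a factor of ≈ 4.35

Tidal acceleration ∝ M/d³, so compare M/d³ for each.
Moon P: (2.21 × 10²⁰) / (1.24 × 10⁸)³ = 1.159 × 10⁻⁴
Moon R: (4.72 × 10¹⁹) / (1.21 × 10⁸)³ = 2.664 × 10⁻⁵
Ratio (larger/smaller) = 4.35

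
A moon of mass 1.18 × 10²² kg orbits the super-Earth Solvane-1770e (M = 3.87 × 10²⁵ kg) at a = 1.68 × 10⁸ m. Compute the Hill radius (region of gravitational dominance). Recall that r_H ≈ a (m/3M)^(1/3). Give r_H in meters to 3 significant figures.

7.84 × 10⁶ m

r_H ≈ a (m/3M)^(1/3)
    = (1.68 × 10⁸) × (1.18 × 10²² / (3 × 3.87 × 10²⁵))^(1/3)
    = 7.84 × 10⁶ m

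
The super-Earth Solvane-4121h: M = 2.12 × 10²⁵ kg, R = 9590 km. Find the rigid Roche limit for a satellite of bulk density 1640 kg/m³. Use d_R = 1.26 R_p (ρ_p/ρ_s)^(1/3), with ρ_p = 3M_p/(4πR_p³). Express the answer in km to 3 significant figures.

18300 km

ρ_p = 3M_p/(4πR_p³) = 3 × (2.12 × 10²⁵) / (4π × (9.59 × 10⁶ m)³) = 5740 kg/m³
d_R = 1.26 × 9590 km × (5740/1640)^(1/3)
    = 18300 km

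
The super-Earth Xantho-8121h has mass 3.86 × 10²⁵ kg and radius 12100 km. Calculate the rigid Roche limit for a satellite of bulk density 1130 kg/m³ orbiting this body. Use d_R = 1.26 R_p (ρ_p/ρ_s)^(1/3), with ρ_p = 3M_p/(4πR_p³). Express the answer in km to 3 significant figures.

25400 km

ρ_p = 3M_p/(4πR_p³) = 3 × (3.86 × 10²⁵) / (4π × (1.21 × 10⁷ m)³) = 5200 kg/m³
d_R = 1.26 × 12100 km × (5200/1130)^(1/3)
    = 25400 km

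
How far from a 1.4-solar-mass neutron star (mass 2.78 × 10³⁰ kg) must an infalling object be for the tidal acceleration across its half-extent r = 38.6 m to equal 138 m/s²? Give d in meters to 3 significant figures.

2GMr/d³ = a_tidal  ⇒  d = (2GMr / a_tidal)^(1/3)
d = (2 × 6.674×10⁻¹¹ × (2.78 × 10³⁰) × (38.6) / (138))^(1/3)
  = 4.70 × 10⁶ m

4.70 × 10⁶ m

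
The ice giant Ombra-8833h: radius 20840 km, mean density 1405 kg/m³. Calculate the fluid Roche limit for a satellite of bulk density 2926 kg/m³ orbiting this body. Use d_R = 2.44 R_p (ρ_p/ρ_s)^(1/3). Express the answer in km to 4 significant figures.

39820 km

d_R = 2.44 × 20840 km × (1405/2926)^(1/3)
    = 39820 km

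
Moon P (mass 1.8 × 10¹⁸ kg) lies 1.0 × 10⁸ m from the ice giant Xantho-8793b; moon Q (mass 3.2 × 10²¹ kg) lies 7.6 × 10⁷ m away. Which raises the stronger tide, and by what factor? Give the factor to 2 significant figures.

The tide-raising term goes as M/d³ (the gradient of a 1/d² field).
Moon P: (1.8 × 10¹⁸) / (1.0 × 10⁸)³ = 1.800 × 10⁻⁶
Moon Q: (3.2 × 10²¹) / (7.6 × 10⁷)³ = 7.290 × 10⁻³
Ratio (larger/smaller) = 4000

Moon Q, by a factor of ≈ 4000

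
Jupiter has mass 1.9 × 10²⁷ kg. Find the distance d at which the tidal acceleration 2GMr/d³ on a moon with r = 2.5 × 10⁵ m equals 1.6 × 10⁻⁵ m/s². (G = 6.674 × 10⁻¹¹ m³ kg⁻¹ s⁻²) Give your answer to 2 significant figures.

2GMr/d³ = a_tidal  ⇒  d = (2GMr / a_tidal)^(1/3)
d = (2 × 6.674×10⁻¹¹ × (1.9 × 10²⁷) × (2.5 × 10⁵) / (1.6 × 10⁻⁵))^(1/3)
  = 1.6 × 10⁹ m

1.6 × 10⁹ m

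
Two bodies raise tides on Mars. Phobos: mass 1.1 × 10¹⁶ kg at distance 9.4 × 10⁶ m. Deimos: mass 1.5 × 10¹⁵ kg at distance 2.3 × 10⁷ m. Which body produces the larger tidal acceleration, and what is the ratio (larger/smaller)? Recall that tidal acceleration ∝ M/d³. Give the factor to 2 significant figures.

The tide-raising term goes as M/d³ (the gradient of a 1/d² field).
Phobos: (1.1 × 10¹⁶) / (9.4 × 10⁶)³ = 1.324 × 10⁻⁵
Deimos: (1.5 × 10¹⁵) / (2.3 × 10⁷)³ = 1.233 × 10⁻⁷
Ratio (larger/smaller) = 110

Phobos, by a factor of ≈ 110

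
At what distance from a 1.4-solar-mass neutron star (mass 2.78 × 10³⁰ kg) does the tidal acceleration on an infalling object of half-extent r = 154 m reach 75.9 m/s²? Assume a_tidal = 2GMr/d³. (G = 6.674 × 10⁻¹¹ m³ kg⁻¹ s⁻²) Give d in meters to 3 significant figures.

2GMr/d³ = a_tidal  ⇒  d = (2GMr / a_tidal)^(1/3)
d = (2 × 6.674×10⁻¹¹ × (2.78 × 10³⁰) × (154) / (75.9))^(1/3)
  = 9.10 × 10⁶ m

9.10 × 10⁶ m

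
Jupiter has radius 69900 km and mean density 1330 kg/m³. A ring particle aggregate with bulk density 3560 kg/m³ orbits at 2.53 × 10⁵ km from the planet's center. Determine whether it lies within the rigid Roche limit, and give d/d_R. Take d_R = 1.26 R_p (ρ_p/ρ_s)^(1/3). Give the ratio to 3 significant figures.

d_R = 1.26 × (69900 km) × (1330/3560)^(1/3) = 63430 km
d/d_R = (2.53 × 10⁵) / (63430) = 3.99
Since d/d_R > 1, the body is outside the Roche limit.

outside; d/d_R ≈ 3.99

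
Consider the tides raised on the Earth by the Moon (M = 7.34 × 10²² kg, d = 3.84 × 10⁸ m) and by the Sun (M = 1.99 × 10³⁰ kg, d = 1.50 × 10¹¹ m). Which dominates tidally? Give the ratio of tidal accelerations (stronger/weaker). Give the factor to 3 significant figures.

Compare M/d³ for the two perturbers:
The Moon: (7.34 × 10²²) / (3.84 × 10⁸)³ = 1.296 × 10⁻³
The Sun: (1.99 × 10³⁰) / (1.50 × 10¹¹)³ = 5.896 × 10⁻⁴
Ratio (larger/smaller) = 2.20

The Moon, by a factor of ≈ 2.20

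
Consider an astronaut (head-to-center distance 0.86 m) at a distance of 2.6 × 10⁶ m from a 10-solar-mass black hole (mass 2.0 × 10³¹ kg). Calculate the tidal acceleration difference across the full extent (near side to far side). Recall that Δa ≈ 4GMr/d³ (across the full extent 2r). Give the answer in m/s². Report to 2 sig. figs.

Δg = 4GMr/d³
   = 4 × (6.674 × 10⁻¹¹) × (2.0 × 10³¹) × (0.86) / (2.6 × 10⁶)³
   = 2.6 × 10² m/s²

2.6 × 10² m/s²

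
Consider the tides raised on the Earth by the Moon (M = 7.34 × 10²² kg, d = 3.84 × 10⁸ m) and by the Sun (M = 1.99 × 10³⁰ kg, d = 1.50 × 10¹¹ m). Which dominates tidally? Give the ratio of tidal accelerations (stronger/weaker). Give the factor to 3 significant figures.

The Moon, by a factor of ≈ 2.20

Compare M/d³ for the two perturbers:
The Moon: (7.34 × 10²²) / (3.84 × 10⁸)³ = 1.296 × 10⁻³
The Sun: (1.99 × 10³⁰) / (1.50 × 10¹¹)³ = 5.896 × 10⁻⁴
Ratio (larger/smaller) = 2.20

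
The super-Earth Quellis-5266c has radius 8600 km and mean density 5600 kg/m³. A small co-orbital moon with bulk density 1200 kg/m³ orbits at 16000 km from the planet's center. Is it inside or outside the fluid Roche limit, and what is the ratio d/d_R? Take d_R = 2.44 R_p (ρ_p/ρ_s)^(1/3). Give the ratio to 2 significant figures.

d_R = 2.44 × (8600 km) × (5600/1200)^(1/3) = 35070 km
d/d_R = (16000) / (35070) = 0.46
Since d/d_R < 1, the body is inside the Roche limit.

inside; d/d_R ≈ 0.46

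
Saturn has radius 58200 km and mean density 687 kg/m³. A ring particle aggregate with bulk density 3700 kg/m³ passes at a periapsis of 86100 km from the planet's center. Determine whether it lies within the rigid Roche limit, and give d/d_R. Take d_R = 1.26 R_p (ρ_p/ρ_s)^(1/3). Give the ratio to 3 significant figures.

d_R = 1.26 × (58200 km) × (687/3700)^(1/3) = 41840 km
d/d_R = (86100) / (41840) = 2.06
Since d/d_R > 1, the body is outside the Roche limit.

outside; d/d_R ≈ 2.06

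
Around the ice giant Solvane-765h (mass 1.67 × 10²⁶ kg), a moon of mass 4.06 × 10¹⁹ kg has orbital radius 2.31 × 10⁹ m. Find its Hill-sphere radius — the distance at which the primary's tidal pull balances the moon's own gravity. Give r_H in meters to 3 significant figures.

1.00 × 10⁷ m

r_H ≈ a (m/3M)^(1/3)
    = (2.31 × 10⁹) × (4.06 × 10¹⁹ / (3 × 1.67 × 10²⁶))^(1/3)
    = 1.00 × 10⁷ m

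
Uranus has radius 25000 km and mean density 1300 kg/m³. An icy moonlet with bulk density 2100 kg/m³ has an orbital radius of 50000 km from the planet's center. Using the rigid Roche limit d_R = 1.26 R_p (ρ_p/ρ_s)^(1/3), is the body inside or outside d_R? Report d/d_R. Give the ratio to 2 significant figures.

outside; d/d_R ≈ 1.9

d_R = 1.26 × (25000 km) × (1300/2100)^(1/3) = 26850 km
d/d_R = (50000) / (26850) = 1.9
Since d/d_R > 1, the body is outside the Roche limit.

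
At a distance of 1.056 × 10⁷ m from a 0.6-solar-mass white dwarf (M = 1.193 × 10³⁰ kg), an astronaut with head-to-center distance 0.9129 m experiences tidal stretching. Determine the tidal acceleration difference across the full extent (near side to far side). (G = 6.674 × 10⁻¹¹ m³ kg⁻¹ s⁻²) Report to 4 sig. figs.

Differencing GM/(d−r)² and GM/(d+r)² to first order in r/d gives 4GMr/d³.
Δa = 4GMr/d³
   = 4 × (6.674 × 10⁻¹¹) × (1.193 × 10³⁰) × (0.9129) / (1.056 × 10⁷)³
   = 2.469 × 10⁻¹ m/s²

2.469 × 10⁻¹ m/s²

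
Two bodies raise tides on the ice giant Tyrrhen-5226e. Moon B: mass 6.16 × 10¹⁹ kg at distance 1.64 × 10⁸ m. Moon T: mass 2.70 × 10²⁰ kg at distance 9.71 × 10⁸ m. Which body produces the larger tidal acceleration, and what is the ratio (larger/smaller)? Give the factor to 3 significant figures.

Moon B, by a factor of ≈ 47.4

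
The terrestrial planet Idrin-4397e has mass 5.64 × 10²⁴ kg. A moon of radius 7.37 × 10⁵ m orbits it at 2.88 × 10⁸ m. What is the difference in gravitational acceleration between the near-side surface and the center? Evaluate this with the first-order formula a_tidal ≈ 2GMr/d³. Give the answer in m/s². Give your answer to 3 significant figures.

Since r ≪ d, expand the inverse-square field across one radius to get the leading 2GMr/d³ term.
Δa = 2GMr/d³
   = 2 × (6.674 × 10⁻¹¹) × (5.64 × 10²⁴) × (7.37 × 10⁵) / (2.88 × 10⁸)³
   = 2.32 × 10⁻⁵ m/s²

2.32 × 10⁻⁵ m/s²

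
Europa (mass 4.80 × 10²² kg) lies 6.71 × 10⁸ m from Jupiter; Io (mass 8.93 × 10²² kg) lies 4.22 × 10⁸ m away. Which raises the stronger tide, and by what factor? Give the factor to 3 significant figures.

Io, by a factor of ≈ 7.48

The tide-raising term goes as M/d³ (the gradient of a 1/d² field).
Europa: (4.80 × 10²²) / (6.71 × 10⁸)³ = 1.589 × 10⁻⁴
Io: (8.93 × 10²²) / (4.22 × 10⁸)³ = 1.188 × 10⁻³
Ratio (larger/smaller) = 7.48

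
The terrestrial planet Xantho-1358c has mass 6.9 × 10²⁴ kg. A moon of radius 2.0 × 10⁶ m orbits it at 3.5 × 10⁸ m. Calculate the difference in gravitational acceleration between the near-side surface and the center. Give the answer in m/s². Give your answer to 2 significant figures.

Δa = 2GMr/d³
   = 2 × (6.674 × 10⁻¹¹) × (6.9 × 10²⁴) × (2.0 × 10⁶) / (3.5 × 10⁸)³
   = 4.3 × 10⁻⁵ m/s²

4.3 × 10⁻⁵ m/s²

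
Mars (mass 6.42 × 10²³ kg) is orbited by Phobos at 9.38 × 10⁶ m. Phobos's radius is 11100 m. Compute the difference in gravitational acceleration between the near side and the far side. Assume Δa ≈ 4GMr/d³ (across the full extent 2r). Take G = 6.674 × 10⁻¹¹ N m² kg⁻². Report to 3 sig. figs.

2.31 × 10⁻³ m/s²

The field gradient is 2GM/d³; across the full diameter 2r the difference is 4GMr/d³.
a_tidal = 4GMr/d³
        = 4 × (6.674 × 10⁻¹¹) × (6.42 × 10²³) × (11100) / (9.38 × 10⁶)³
        = 2.31 × 10⁻³ m/s²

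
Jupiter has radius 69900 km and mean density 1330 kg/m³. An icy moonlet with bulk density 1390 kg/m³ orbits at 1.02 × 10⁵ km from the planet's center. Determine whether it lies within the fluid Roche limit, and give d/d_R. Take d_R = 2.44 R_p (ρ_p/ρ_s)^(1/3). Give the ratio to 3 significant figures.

inside; d/d_R ≈ 0.607

d_R = 2.44 × (69900 km) × (1330/1390)^(1/3) = 1.681 × 10⁵ km
d/d_R = (1.02 × 10⁵) / (1.681 × 10⁵) = 0.607
Since d/d_R < 1, the body is inside the Roche limit.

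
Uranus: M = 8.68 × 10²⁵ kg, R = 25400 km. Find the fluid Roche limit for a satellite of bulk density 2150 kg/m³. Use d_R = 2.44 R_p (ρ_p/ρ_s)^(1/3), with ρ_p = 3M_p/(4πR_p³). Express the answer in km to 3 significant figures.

51900 km

ρ_p = 3M_p/(4πR_p³) = 3 × (8.68 × 10²⁵) / (4π × (2.54 × 10⁷ m)³) = 1260 kg/m³
d_R = 2.44 × 25400 km × (1260/2150)^(1/3)
    = 51900 km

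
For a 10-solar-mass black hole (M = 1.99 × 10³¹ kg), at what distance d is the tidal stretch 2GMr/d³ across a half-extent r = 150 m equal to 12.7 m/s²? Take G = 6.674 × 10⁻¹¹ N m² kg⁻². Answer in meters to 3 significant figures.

3.15 × 10⁷ m

2GMr/d³ = a_tidal  ⇒  d = (2GMr / a_tidal)^(1/3)
d = (2 × 6.674×10⁻¹¹ × (1.99 × 10³¹) × (150) / (12.7))^(1/3)
  = 3.15 × 10⁷ m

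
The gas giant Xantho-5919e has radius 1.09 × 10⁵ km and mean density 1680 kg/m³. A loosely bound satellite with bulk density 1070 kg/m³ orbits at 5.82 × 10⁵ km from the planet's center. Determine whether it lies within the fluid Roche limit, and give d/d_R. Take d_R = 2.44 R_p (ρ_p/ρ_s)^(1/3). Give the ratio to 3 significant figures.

d_R = 2.44 × (1.09 × 10⁵ km) × (1680/1070)^(1/3) = 3.091 × 10⁵ km
d/d_R = (5.82 × 10⁵) / (3.091 × 10⁵) = 1.88
Since d/d_R > 1, the body is outside the Roche limit.

outside; d/d_R ≈ 1.88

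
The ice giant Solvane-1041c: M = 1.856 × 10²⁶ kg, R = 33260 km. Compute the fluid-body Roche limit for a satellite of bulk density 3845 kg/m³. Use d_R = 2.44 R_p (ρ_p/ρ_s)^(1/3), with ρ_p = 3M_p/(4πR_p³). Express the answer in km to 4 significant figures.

ρ_p = 3M_p/(4πR_p³) = 3 × (1.856 × 10²⁶) / (4π × (3.326 × 10⁷ m)³) = 1204 kg/m³
d_R = 2.44 × 33260 km × (1204/3845)^(1/3)
    = 55110 km

55110 km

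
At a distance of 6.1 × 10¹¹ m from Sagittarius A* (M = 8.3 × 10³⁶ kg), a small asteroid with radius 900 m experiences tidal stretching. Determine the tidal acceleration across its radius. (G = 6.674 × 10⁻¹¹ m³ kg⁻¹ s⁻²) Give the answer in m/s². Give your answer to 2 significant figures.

4.4 × 10⁻⁶ m/s²

a_tidal = 2GMr/d³
        = 2 × (6.674 × 10⁻¹¹) × (8.3 × 10³⁶) × (900) / (6.1 × 10¹¹)³
        = 4.4 × 10⁻⁶ m/s²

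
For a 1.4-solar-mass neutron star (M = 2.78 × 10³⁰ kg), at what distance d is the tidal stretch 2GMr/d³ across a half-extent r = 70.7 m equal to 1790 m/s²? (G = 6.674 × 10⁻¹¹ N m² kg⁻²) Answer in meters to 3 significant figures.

2.45 × 10⁶ m

2GMr/d³ = a_tidal  ⇒  d = (2GMr / a_tidal)^(1/3)
d = (2 × 6.674×10⁻¹¹ × (2.78 × 10³⁰) × (70.7) / (1790))^(1/3)
  = 2.45 × 10⁶ m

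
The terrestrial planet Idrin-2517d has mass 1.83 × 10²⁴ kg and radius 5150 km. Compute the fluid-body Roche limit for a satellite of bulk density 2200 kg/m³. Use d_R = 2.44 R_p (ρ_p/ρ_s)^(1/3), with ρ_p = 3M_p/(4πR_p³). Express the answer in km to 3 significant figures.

14200 km

ρ_p = 3M_p/(4πR_p³) = 3 × (1.83 × 10²⁴) / (4π × (5.15 × 10⁶ m)³) = 3200 kg/m³
d_R = 2.44 × 5150 km × (3200/2200)^(1/3)
    = 14200 km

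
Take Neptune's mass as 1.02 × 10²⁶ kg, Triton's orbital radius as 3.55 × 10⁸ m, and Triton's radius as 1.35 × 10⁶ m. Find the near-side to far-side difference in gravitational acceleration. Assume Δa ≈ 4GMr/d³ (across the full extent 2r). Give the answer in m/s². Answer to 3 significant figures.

a_tidal = 4GMr/d³
        = 4 × (6.674 × 10⁻¹¹) × (1.02 × 10²⁶) × (1.35 × 10⁶) / (3.55 × 10⁸)³
        = 8.22 × 10⁻⁴ m/s²

8.22 × 10⁻⁴ m/s²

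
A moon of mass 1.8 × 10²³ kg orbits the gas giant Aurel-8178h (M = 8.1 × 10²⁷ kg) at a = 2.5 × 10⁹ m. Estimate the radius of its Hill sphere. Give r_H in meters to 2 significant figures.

4.9 × 10⁷ m

r_H ≈ a (m/3M)^(1/3)
    = (2.5 × 10⁹) × (1.8 × 10²³ / (3 × 8.1 × 10²⁷))^(1/3)
    = 4.9 × 10⁷ m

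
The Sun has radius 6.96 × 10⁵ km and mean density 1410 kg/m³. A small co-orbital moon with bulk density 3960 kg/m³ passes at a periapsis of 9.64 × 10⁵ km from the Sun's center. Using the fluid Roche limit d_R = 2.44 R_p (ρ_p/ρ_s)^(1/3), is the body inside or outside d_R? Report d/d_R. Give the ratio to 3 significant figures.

inside; d/d_R ≈ 0.801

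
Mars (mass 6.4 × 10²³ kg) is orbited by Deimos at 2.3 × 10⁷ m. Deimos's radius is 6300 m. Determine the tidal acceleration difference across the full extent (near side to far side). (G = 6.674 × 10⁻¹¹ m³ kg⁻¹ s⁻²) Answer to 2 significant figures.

8.8 × 10⁻⁵ m/s²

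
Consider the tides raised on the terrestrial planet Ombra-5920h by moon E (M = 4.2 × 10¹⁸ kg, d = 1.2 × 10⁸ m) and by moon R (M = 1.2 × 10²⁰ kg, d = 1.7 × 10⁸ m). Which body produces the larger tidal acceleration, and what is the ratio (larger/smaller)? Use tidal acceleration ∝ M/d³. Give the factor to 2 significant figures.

The tide-raising term goes as M/d³ (the gradient of a 1/d² field).
Moon E: (4.2 × 10¹⁸) / (1.2 × 10⁸)³ = 2.431 × 10⁻⁶
Moon R: (1.2 × 10²⁰) / (1.7 × 10⁸)³ = 2.442 × 10⁻⁵
Ratio (larger/smaller) = 10

Moon R, by a factor of ≈ 10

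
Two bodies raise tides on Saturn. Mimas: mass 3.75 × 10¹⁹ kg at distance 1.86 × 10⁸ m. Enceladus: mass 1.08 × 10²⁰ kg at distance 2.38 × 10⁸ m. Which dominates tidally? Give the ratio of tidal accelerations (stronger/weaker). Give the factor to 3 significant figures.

Enceladus, by a factor of ≈ 1.37

The tide-raising term goes as M/d³ (the gradient of a 1/d² field).
Mimas: (3.75 × 10¹⁹) / (1.86 × 10⁸)³ = 5.828 × 10⁻⁶
Enceladus: (1.08 × 10²⁰) / (2.38 × 10⁸)³ = 8.011 × 10⁻⁶
Ratio (larger/smaller) = 1.37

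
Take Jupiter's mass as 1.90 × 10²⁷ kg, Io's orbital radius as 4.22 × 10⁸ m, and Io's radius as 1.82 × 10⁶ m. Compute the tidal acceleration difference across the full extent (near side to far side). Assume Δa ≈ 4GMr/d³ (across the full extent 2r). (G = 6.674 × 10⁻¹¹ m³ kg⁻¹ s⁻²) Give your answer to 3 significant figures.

1.23 × 10⁻² m/s²

The field gradient is 2GM/d³; across the full diameter 2r the difference is 4GMr/d³.
a_tidal = 4GMr/d³
        = 4 × (6.674 × 10⁻¹¹) × (1.90 × 10²⁷) × (1.82 × 10⁶) / (4.22 × 10⁸)³
        = 1.23 × 10⁻² m/s²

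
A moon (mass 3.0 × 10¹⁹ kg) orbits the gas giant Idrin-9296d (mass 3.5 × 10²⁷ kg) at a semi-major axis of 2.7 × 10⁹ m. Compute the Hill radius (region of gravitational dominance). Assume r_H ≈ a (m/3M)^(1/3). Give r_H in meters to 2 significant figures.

r_H ≈ a (m/3M)^(1/3)
    = (2.7 × 10⁹) × (3.0 × 10¹⁹ / (3 × 3.5 × 10²⁷))^(1/3)
    = 3.8 × 10⁶ m

3.8 × 10⁶ m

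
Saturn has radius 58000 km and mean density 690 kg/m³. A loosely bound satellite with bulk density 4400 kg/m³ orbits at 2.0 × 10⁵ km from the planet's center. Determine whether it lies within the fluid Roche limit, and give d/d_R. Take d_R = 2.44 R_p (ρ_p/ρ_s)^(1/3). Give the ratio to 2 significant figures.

d_R = 2.44 × (58000 km) × (690/4400)^(1/3) = 76320 km
d/d_R = (2.0 × 10⁵) / (76320) = 2.6
Since d/d_R > 1, the body is outside the Roche limit.

outside; d/d_R ≈ 2.6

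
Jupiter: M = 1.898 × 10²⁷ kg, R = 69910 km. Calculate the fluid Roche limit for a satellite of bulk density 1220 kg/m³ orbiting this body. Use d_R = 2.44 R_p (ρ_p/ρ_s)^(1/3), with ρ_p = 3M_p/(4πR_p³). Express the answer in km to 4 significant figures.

ρ_p = 3M_p/(4πR_p³) = 3 × (1.898 × 10²⁷) / (4π × (6.991 × 10⁷ m)³) = 1326 kg/m³
d_R = 2.44 × 69910 km × (1326/1220)^(1/3)
    = 1.754 × 10⁵ km

1.754 × 10⁵ km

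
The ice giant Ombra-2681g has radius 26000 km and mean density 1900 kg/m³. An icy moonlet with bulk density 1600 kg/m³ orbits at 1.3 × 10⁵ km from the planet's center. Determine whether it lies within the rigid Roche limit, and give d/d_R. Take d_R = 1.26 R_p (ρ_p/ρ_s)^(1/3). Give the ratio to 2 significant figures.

outside; d/d_R ≈ 3.7

d_R = 1.26 × (26000 km) × (1900/1600)^(1/3) = 34690 km
d/d_R = (1.3 × 10⁵) / (34690) = 3.7
Since d/d_R > 1, the body is outside the Roche limit.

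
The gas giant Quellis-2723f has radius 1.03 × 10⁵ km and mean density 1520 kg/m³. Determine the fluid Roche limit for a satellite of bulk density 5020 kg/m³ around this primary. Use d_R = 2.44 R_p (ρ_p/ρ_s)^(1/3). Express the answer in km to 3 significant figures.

d_R = 2.44 × 1.03 × 10⁵ km × (1520/5020)^(1/3)
    = 1.69 × 10⁵ km

1.69 × 10⁵ km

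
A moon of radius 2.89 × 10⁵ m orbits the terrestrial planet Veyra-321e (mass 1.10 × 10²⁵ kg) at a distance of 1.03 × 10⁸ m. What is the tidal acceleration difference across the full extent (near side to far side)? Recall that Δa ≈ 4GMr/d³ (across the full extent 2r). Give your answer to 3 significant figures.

7.77 × 10⁻⁴ m/s²

Δa = 4GMr/d³
   = 4 × (6.674 × 10⁻¹¹) × (1.10 × 10²⁵) × (2.89 × 10⁵) / (1.03 × 10⁸)³
   = 7.77 × 10⁻⁴ m/s²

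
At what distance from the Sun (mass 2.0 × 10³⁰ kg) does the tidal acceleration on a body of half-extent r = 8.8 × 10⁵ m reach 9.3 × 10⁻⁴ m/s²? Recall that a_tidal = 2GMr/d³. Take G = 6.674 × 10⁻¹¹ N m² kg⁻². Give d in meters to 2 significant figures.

6.3 × 10⁹ m

2GMr/d³ = a_tidal  ⇒  d = (2GMr / a_tidal)^(1/3)
d = (2 × 6.674×10⁻¹¹ × (2.0 × 10³⁰) × (8.8 × 10⁵) / (9.3 × 10⁻⁴))^(1/3)
  = 6.3 × 10⁹ m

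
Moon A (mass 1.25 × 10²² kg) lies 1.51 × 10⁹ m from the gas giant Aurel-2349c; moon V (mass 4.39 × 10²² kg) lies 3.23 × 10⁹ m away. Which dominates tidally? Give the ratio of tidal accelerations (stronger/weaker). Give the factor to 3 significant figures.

Moon A, by a factor of ≈ 2.79

Compare M/d³ for the two perturbers:
Moon A: (1.25 × 10²²) / (1.51 × 10⁹)³ = 3.631 × 10⁻⁶
Moon V: (4.39 × 10²²) / (3.23 × 10⁹)³ = 1.303 × 10⁻⁶
Ratio (larger/smaller) = 2.79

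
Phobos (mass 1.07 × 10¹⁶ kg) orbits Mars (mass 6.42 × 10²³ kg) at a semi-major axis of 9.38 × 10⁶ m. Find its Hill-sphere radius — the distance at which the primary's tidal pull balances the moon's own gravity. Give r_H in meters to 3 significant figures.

1.66 × 10⁴ m

r_H ≈ a (m/3M)^(1/3)
    = (9.38 × 10⁶) × (1.07 × 10¹⁶ / (3 × 6.42 × 10²³))^(1/3)
    = 1.66 × 10⁴ m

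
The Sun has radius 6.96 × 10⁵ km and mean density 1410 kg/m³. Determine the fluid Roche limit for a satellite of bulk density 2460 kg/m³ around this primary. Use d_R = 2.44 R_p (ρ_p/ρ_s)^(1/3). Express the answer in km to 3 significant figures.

d_R = 2.44 × 6.96 × 10⁵ km × (1410/2460)^(1/3)
    = 1.41 × 10⁶ km

1.41 × 10⁶ km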